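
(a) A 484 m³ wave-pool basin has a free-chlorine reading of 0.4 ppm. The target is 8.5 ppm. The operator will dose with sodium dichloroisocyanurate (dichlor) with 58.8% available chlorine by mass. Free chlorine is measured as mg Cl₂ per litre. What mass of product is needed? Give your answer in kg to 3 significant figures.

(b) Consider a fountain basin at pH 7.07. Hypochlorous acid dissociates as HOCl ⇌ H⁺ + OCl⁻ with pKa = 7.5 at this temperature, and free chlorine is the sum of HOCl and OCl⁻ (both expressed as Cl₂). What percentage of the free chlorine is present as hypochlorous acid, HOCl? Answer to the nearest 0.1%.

(a) Volume: 484 m³ = 484,000 L.
(a) Chlorine deficit: 8.5 − 0.4 = 8.1 ppm = 8.1 mg/L as Cl₂.
(a) Cl₂ equivalent needed: 8.1 mg/L × 484,000 L = 3,920,000 mg = 3920 g.
(a) Product at 58.8% available chlorine: 3920 / 0.588 = 6667 g.

(b) [OCl⁻]/[HOCl] = 10^(pH − pKa) = 10^(7.07 − 7.5) = 10^-0.43 = 0.3715.
(b) Fraction as HOCl = 1 / (1 + 0.3715) = 0.7291.

(a) 6.67 kg; (b) 72.9%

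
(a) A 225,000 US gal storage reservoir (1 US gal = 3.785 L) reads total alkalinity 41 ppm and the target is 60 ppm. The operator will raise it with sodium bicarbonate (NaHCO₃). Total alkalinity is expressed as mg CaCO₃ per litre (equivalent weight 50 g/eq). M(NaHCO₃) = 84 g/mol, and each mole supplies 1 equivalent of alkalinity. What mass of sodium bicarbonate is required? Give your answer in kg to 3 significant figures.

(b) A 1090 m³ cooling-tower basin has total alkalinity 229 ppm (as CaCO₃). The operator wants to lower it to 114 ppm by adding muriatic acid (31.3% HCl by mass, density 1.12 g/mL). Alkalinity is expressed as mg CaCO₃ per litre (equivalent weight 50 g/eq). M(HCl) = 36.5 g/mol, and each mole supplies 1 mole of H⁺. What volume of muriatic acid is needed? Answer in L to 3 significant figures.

(a) Volume: 225,000 US gal × 3.785 L/gal = 851,625 L.
(a) Alkalinity to add: (60 − 41) = 19 mg/L as CaCO₃ × 851,625 L = 16,180 g as CaCO₃.
(a) Equivalents: 16,180 g ÷ 50 g/eq = 323.6 eq.
(a) NaHCO₃ supplies 1 eq per mole → 323.6 mol.
(a) Mass: 323.6 mol × 84 g/mol = 27,180 g.

(b) Volume: 1090 m³ = 1,090,000 L.
(b) Alkalinity to neutralize: (229 − 114) = 115 mg/L as CaCO₃ × 1,090,000 L = 125,400 g as CaCO₃.
(b) Equivalents of H⁺ required: 125,400 ÷ 50 g/eq = 2507 eq = 2507 mol HCl.
(b) Mass of HCl: 2507 × 36.5 = 91,510 g.
(b) Mass of 31.3% solution: 91,510 / 0.313 = 292,300 g.
(b) Volume: 292,300 g ÷ 1.12 g/mL = 261,000 mL.

(a) 27.2 kg; (b) 261 L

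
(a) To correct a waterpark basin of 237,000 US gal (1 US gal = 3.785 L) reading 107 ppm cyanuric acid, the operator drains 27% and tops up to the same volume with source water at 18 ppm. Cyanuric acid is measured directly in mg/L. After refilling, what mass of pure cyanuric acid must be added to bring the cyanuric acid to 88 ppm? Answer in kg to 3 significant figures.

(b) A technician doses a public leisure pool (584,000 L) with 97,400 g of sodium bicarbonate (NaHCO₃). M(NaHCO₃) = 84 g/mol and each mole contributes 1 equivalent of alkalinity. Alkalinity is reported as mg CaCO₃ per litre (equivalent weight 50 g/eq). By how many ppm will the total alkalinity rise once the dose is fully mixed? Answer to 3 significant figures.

(a) 4.51 kg; (b) 99.3 ppm

(a) Volume: 237,000 US gal × 3.785 L/gal = 897,045 L.
(a) After draining 27% and refilling: 107 × 0.73 + 18 × 0.27 = 82.97 ppm.
(a) Deficit to target: 88 − 82.97 = 5.03 mg/L.
(a) Mass: 5.03 mg/L × 897,045 L = 4512 g cyanuric acid.

(b) Moles of NaHCO₃: 97,400 g ÷ 84 g/mol = 1160 mol → 1160 eq of alkalinity.
(b) As CaCO₃: 1160 eq × 50 g/eq = 57,980 g.
(b) Rise: 57,980 g / 584,000 L × 1000 = 99.27 mg/L.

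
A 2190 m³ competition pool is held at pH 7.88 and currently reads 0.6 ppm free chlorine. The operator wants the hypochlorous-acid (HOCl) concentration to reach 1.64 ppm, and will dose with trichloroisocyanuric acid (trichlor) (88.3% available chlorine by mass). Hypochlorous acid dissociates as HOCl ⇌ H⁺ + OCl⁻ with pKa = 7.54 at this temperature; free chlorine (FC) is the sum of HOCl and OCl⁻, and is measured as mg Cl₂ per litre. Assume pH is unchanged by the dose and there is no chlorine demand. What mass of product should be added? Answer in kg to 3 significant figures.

11.5 kg

Volume: 2190 m³ = 2,190,000 L.
[OCl⁻]/[HOCl] = 10^(pH − pKa) = 10^(7.88 − 7.54) = 2.188; fraction as HOCl = 1/(1 + 2.188) = 0.3137.
Free chlorine required for 1.64 ppm HOCl: 1.64 / 0.3137 = 5.228 ppm.
FC to add: 5.228 − 0.6 = 4.628 mg/L as Cl₂.
Cl₂ equivalent: 4.628 mg/L × 2,190,000 L = 10,140 g.
Product at 88.3% available Cl: 10,140 / 0.883 = 11,480 g.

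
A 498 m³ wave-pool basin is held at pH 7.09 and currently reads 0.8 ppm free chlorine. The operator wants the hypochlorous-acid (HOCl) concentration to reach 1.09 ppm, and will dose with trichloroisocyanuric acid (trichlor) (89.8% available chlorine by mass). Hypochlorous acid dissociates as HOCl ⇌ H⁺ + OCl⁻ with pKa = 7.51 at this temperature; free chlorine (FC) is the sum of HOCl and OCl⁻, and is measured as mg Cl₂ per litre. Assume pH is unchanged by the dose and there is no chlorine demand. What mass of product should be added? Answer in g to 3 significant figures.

Volume: 498 m³ = 498,000 L.
[OCl⁻]/[HOCl] = 10^(pH − pKa) = 10^(7.09 − 7.51) = 0.3802; fraction as HOCl = 1/(1 + 0.3802) = 0.7245.
Free chlorine required for 1.09 ppm HOCl: 1.09 / 0.7245 = 1.504 ppm.
FC to add: 1.504 − 0.8 = 0.7044 mg/L as Cl₂.
Cl₂ equivalent: 0.7044 mg/L × 498,000 L = 350.8 g.
Product at 89.8% available Cl: 350.8 / 0.898 = 390.6 g.

391 g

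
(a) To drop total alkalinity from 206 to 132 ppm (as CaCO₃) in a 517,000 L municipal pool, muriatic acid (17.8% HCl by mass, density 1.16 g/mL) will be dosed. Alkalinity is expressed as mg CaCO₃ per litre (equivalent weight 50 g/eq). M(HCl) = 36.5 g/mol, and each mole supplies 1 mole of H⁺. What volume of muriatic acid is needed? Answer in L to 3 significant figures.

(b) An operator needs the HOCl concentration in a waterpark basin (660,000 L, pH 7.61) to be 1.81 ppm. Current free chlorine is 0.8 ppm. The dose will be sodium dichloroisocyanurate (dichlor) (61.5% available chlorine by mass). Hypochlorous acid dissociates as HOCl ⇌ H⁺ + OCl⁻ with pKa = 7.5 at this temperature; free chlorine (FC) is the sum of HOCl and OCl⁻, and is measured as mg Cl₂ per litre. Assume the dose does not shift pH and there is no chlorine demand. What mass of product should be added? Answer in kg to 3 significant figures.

(a) 135 L; (b) 3.59 kg

(a) Alkalinity to neutralize: (206 − 132) = 74 mg/L as CaCO₃ × 517,000 L = 38,260 g as CaCO₃.
(a) Equivalents of H⁺ required: 38,260 ÷ 50 g/eq = 765.2 eq = 765.2 mol HCl.
(a) Mass of HCl: 765.2 × 36.5 = 27,930 g.
(a) Mass of 17.8% solution: 27,930 / 0.178 = 156,900 g.
(a) Volume: 156,900 g ÷ 1.16 g/mL = 135,300 mL.

(b) [OCl⁻]/[HOCl] = 10^(pH − pKa) = 10^(7.61 − 7.5) = 1.288; fraction as HOCl = 1/(1 + 1.288) = 0.437.
(b) Free chlorine required for 1.81 ppm HOCl: 1.81 / 0.437 = 4.142 ppm.
(b) FC to add: 4.142 − 0.8 = 3.342 mg/L as Cl₂.
(b) Cl₂ equivalent: 3.342 mg/L × 660,000 L = 2206 g.
(b) Product at 61.5% available Cl: 2206 / 0.615 = 3586 g.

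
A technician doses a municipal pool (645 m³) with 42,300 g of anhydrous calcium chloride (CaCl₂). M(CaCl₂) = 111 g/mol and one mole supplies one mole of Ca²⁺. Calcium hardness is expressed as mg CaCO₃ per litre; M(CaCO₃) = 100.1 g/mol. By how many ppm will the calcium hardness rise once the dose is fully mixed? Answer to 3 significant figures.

59.1 ppm

Volume: 645 m³ = 645,000 L.
Moles of Ca²⁺: 42,300 g ÷ 111 g/mol = 381.1 mol.
As CaCO₃: 381.1 mol × 100.1 g/mol = 38,150 g.
Rise: 38,150 g / 645,000 L × 1000 = 59.14 mg/L.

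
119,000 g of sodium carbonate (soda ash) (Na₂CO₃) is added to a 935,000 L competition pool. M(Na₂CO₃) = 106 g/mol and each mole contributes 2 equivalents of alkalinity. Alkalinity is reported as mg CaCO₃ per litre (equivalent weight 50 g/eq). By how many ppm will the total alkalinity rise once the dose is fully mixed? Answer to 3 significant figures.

120 ppm

Moles of Na₂CO₃: 119,000 g ÷ 106 g/mol = 1123 mol → 2245 eq of alkalinity.
As CaCO₃: 2245 eq × 50 g/eq = 112,300 g.
Rise: 112,300 g / 935,000 L × 1000 = 120.1 mg/L.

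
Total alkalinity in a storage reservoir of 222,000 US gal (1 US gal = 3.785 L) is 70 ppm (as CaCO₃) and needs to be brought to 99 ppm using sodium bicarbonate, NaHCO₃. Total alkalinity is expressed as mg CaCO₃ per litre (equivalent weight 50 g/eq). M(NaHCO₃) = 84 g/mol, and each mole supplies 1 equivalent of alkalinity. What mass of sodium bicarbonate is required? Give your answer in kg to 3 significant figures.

40.9 kg

Volume: 222,000 US gal × 3.785 L/gal = 840,270 L.
Alkalinity to add: (99 − 70) = 29 mg/L as CaCO₃ × 840,270 L = 24,370 g as CaCO₃.
Equivalents: 24,370 g ÷ 50 g/eq = 487.4 eq.
NaHCO₃ supplies 1 eq per mole → 487.4 mol.
Mass: 487.4 mol × 84 g/mol = 40,940 g.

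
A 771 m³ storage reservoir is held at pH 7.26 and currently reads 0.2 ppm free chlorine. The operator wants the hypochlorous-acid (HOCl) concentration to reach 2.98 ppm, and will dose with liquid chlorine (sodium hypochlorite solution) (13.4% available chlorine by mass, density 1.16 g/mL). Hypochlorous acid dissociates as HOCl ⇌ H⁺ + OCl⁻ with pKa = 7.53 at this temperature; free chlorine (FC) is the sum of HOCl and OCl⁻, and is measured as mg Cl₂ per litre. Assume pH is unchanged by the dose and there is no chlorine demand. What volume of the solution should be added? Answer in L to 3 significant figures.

Volume: 771 m³ = 771,000 L.
[OCl⁻]/[HOCl] = 10^(pH − pKa) = 10^(7.26 − 7.53) = 0.537; fraction as HOCl = 1/(1 + 0.537) = 0.6506.
Free chlorine required for 2.98 ppm HOCl: 2.98 / 0.6506 = 4.58 ppm.
FC to add: 4.58 − 0.2 = 4.38 mg/L as Cl₂.
Cl₂ equivalent: 4.38 mg/L × 771,000 L = 3377 g.
Product at 13.4% available Cl: 3377 / 0.134 = 25,200 g.
Volume: 25,200 g ÷ 1.16 g/mL = 21,730 mL.

21.7 L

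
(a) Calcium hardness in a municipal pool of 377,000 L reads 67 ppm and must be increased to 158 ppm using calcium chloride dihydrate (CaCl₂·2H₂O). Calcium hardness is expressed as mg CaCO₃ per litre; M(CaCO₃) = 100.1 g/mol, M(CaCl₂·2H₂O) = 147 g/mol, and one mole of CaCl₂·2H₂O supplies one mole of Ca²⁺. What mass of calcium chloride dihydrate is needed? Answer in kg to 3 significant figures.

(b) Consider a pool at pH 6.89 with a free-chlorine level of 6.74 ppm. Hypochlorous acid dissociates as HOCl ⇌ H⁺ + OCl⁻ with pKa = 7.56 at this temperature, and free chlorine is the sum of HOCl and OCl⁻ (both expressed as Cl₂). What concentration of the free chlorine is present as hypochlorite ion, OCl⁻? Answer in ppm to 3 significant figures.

(a) 50.4 kg; (b) 1.19 ppm

(a) Hardness to add: (158 − 67) = 91 mg/L as CaCO₃ × 377,000 L = 34,310 g as CaCO₃.
(a) Moles of Ca²⁺ (1 mol Ca²⁺ ≡ 1 mol CaCO₃): 34,310 / 100.1 g/mol = 342.7 mol.
(a) Mass of CaCl₂·2H₂O: 342.7 × 147 = 50,380 g.

(b) [OCl⁻]/[HOCl] = 10^(pH − pKa) = 10^(6.89 − 7.56) = 10^-0.67 = 0.2138.
(b) Fraction as HOCl = 1 / (1 + 0.2138) = 0.8239.
(b) OCl⁻ = (1 − 0.8239) × 6.74 ppm = 1.187 ppm.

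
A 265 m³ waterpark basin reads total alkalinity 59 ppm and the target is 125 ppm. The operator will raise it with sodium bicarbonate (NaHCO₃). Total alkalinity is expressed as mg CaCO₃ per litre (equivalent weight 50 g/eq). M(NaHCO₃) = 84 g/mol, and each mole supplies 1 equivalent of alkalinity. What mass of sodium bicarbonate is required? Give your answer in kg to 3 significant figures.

29.4 kg

Volume: 265 m³ = 265,000 L.
Alkalinity to add: (125 − 59) = 66 mg/L as CaCO₃ × 265,000 L = 17,490 g as CaCO₃.
Equivalents: 17,490 g ÷ 50 g/eq = 349.8 eq.
NaHCO₃ supplies 1 eq per mole → 349.8 mol.
Mass: 349.8 mol × 84 g/mol = 29,380 g.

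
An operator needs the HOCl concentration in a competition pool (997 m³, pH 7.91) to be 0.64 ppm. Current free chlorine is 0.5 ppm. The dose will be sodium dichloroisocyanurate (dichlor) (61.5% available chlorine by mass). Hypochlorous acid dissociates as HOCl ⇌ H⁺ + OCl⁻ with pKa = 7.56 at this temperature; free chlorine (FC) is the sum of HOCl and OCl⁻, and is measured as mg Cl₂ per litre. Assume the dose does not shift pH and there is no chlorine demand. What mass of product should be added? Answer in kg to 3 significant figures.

2.55 kg

Volume: 997 m³ = 997,000 L.
[OCl⁻]/[HOCl] = 10^(pH − pKa) = 10^(7.91 − 7.56) = 2.239; fraction as HOCl = 1/(1 + 2.239) = 0.3088.
Free chlorine required for 0.64 ppm HOCl: 0.64 / 0.3088 = 2.073 ppm.
FC to add: 2.073 − 0.5 = 1.573 mg/L as Cl₂.
Cl₂ equivalent: 1.573 mg/L × 997,000 L = 1568 g.
Product at 61.5% available Cl: 1568 / 0.615 = 2550 g.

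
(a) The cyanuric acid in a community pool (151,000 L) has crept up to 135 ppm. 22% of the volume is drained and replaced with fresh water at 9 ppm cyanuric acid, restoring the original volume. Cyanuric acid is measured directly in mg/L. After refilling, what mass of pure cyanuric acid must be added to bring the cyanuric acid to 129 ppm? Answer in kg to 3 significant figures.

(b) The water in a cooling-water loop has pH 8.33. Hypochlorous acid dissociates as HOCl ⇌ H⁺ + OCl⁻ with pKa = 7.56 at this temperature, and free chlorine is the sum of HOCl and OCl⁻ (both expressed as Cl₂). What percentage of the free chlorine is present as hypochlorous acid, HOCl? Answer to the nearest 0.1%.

(a) 3.28 kg; (b) 14.5%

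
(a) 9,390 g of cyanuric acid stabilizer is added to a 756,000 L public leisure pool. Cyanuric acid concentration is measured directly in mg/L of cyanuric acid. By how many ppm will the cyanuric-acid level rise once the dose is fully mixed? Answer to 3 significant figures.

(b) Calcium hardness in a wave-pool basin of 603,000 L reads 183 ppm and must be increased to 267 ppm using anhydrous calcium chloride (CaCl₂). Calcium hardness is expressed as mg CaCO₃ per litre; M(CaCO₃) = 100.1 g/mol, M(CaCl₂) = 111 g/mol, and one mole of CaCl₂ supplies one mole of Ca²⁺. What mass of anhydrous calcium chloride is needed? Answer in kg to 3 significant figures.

(a) Rise: 9,390 g / 756,000 L × 1000 = 12.42 mg/L.

(b) Hardness to add: (267 − 183) = 84 mg/L as CaCO₃ × 603,000 L = 50,650 g as CaCO₃.
(b) Moles of Ca²⁺ (1 mol Ca²⁺ ≡ 1 mol CaCO₃): 50,650 / 100.1 g/mol = 506 mol.
(b) Mass of CaCl₂: 506 × 111 = 56,170 g.

(a) 12.4 ppm; (b) 56.2 kg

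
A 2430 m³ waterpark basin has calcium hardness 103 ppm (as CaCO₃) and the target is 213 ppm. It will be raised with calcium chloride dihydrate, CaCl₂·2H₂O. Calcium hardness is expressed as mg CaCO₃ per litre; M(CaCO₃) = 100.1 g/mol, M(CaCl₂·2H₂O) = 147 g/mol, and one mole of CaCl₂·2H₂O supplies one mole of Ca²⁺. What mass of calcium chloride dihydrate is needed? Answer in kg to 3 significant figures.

393 kg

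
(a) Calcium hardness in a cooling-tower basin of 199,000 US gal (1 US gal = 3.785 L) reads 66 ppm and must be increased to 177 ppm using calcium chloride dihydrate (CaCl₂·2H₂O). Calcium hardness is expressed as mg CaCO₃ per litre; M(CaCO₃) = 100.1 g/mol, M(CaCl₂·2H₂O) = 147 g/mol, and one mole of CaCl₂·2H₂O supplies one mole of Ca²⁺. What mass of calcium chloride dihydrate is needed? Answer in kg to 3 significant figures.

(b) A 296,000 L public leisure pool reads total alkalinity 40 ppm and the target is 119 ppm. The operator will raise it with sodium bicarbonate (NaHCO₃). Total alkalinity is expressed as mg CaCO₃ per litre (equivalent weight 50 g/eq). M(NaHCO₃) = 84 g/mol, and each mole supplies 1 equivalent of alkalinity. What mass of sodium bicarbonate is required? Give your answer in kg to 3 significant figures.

(a) Volume: 199,000 US gal × 3.785 L/gal = 753,215 L.
(a) Hardness to add: (177 − 66) = 111 mg/L as CaCO₃ × 753,215 L = 83,610 g as CaCO₃.
(a) Moles of Ca²⁺ (1 mol Ca²⁺ ≡ 1 mol CaCO₃): 83,610 / 100.1 g/mol = 835.2 mol.
(a) Mass of CaCl₂·2H₂O: 835.2 × 147 = 122,800 g.

(b) Alkalinity to add: (119 − 40) = 79 mg/L as CaCO₃ × 296,000 L = 23,380 g as CaCO₃.
(b) Equivalents: 23,380 g ÷ 50 g/eq = 467.7 eq.
(b) NaHCO₃ supplies 1 eq per mole → 467.7 mol.
(b) Mass: 467.7 mol × 84 g/mol = 39,290 g.

(a) 123 kg; (b) 39.3 kg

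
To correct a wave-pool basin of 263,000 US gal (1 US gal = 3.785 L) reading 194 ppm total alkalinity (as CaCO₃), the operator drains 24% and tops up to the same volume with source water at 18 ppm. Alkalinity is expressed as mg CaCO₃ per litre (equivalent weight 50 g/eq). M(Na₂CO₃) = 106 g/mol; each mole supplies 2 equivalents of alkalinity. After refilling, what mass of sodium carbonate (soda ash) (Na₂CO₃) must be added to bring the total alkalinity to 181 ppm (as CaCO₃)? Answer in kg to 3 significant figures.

Volume: 263,000 US gal × 3.785 L/gal = 995,455 L.
After draining 24% and refilling: 194 × 0.76 + 18 × 0.24 = 151.76 ppm.
Deficit to target: 181 − 151.76 = 29.24 mg/L.
As CaCO₃: 29.24 mg/L × 995,455 L = 29,110 g; ÷ 50 g/eq ÷ 2 = 291.1 mol Na₂CO₃.
Mass: 291.1 × 106 = 30,850 g.

30.9 kg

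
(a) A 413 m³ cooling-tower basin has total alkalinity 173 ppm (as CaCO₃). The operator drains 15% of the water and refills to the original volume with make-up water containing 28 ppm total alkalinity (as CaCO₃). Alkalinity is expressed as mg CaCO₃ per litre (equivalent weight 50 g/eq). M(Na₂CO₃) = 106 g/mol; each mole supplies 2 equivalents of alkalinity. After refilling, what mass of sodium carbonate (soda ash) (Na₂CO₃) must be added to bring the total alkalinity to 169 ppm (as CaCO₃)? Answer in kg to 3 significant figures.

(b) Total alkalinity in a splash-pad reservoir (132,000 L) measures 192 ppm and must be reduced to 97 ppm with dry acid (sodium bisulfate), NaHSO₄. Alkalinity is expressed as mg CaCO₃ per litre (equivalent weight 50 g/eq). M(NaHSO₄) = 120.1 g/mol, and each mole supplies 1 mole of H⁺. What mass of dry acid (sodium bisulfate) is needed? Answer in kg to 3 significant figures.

(a) Volume: 413 m³ = 413,000 L.
(a) After draining 15% and refilling: 173 × 0.85 + 28 × 0.15 = 151.25 ppm.
(a) Deficit to target: 169 − 151.25 = 17.75 mg/L.
(a) As CaCO₃: 17.75 mg/L × 413,000 L = 7331 g; ÷ 50 g/eq ÷ 2 = 73.31 mol Na₂CO₃.
(a) Mass: 73.31 × 106 = 7771 g.

(b) Alkalinity to neutralize: (192 − 97) = 95 mg/L as CaCO₃ × 132,000 L = 12,540 g as CaCO₃.
(b) Equivalents of H⁺ required: 12,540 ÷ 50 g/eq = 250.8 eq = 250.8 mol NaHSO₄.
(b) Mass of NaHSO₄: 250.8 × 120.1 = 30,120 g.

(a) 7.77 kg; (b) 30.1 kg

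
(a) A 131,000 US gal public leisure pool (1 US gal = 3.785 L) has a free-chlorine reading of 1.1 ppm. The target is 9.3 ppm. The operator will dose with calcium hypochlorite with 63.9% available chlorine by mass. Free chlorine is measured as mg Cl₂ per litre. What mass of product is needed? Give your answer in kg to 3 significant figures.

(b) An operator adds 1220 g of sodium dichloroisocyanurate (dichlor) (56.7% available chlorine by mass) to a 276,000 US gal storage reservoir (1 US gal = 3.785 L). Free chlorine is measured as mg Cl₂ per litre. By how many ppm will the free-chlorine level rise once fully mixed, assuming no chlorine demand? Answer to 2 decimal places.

(a) Volume: 131,000 US gal × 3.785 L/gal = 495,835 L.
(a) Chlorine deficit: 9.3 − 1.1 = 8.2 ppm = 8.2 mg/L as Cl₂.
(a) Cl₂ equivalent needed: 8.2 mg/L × 495,835 L = 4,066,000 mg = 4066 g.
(a) Product at 63.9% available chlorine: 4066 / 0.639 = 6363 g.

(b) Volume: 276,000 US gal × 3.785 L/gal = 1,044,660 L.
(b) Available chlorine delivered: 1220 g × 0.567 = 691.7 g as Cl₂.
(b) Concentration rise: 691.7 g / 1,044,660 L = 0.6622 mg/L = 0.66 ppm.

(a) 6.36 kg; (b) 0.66 ppm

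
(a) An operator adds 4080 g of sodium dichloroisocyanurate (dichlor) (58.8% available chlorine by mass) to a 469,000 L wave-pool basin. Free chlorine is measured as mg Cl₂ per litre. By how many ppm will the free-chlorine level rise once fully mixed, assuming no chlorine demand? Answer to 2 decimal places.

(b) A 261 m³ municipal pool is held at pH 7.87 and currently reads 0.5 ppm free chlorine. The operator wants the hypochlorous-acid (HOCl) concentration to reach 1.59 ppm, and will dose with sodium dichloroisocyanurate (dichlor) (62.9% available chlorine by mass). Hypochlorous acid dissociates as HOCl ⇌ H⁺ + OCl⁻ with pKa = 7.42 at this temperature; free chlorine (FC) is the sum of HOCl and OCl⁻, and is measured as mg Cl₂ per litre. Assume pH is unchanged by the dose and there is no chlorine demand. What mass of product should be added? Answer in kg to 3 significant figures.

(a) 5.12 ppm; (b) 2.31 kg

(a) Available chlorine delivered: 4080 g × 0.588 = 2399 g as Cl₂.
(a) Concentration rise: 2399 g / 469,000 L = 5.115 mg/L = 5.12 ppm.

(b) Volume: 261 m³ = 261,000 L.
(b) [OCl⁻]/[HOCl] = 10^(pH − pKa) = 10^(7.87 − 7.42) = 2.818; fraction as HOCl = 1/(1 + 2.818) = 0.2619.
(b) Free chlorine required for 1.59 ppm HOCl: 1.59 / 0.2619 = 6.071 ppm.
(b) FC to add: 6.071 − 0.5 = 5.571 mg/L as Cl₂.
(b) Cl₂ equivalent: 5.571 mg/L × 261,000 L = 1454 g.
(b) Product at 62.9% available Cl: 1454 / 0.629 = 2312 g.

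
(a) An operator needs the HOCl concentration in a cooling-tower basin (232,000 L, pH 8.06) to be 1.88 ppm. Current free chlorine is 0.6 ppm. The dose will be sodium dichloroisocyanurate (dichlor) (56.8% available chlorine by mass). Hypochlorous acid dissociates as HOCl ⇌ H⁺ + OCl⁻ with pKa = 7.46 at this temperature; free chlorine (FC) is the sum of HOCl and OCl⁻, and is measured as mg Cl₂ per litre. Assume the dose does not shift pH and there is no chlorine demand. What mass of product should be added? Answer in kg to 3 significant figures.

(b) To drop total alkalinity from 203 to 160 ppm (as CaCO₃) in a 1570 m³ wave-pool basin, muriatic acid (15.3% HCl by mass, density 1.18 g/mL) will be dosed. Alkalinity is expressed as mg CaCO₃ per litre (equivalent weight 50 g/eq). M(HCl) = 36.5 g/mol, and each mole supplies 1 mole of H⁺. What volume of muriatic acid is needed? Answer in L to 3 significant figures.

(a) [OCl⁻]/[HOCl] = 10^(pH − pKa) = 10^(8.06 − 7.46) = 3.981; fraction as HOCl = 1/(1 + 3.981) = 0.2008.
(a) Free chlorine required for 1.88 ppm HOCl: 1.88 / 0.2008 = 9.364 ppm.
(a) FC to add: 9.364 − 0.6 = 8.764 mg/L as Cl₂.
(a) Cl₂ equivalent: 8.764 mg/L × 232,000 L = 2033 g.
(a) Product at 56.8% available Cl: 2033 / 0.568 = 3580 g.

(b) Volume: 1570 m³ = 1,570,000 L.
(b) Alkalinity to neutralize: (203 − 160) = 43 mg/L as CaCO₃ × 1,570,000 L = 67,510 g as CaCO₃.
(b) Equivalents of H⁺ required: 67,510 ÷ 50 g/eq = 1350 eq = 1350 mol HCl.
(b) Mass of HCl: 1350 × 36.5 = 49,280 g.
(b) Mass of 15.3% solution: 49,280 / 0.153 = 322,100 g.
(b) Volume: 322,100 g ÷ 1.18 g/mL = 273,000 mL.

(a) 3.58 kg; (b) 273 L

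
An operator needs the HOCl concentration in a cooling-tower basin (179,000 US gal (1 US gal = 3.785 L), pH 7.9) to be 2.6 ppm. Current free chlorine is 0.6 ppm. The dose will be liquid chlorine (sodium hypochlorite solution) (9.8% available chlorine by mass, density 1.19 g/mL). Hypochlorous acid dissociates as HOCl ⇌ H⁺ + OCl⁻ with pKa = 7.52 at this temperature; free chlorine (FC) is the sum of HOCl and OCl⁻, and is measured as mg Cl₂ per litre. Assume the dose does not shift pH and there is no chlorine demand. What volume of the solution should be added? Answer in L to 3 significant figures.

Volume: 179,000 US gal × 3.785 L/gal = 677,515 L.
[OCl⁻]/[HOCl] = 10^(pH − pKa) = 10^(7.9 − 7.52) = 2.399; fraction as HOCl = 1/(1 + 2.399) = 0.2942.
Free chlorine required for 2.6 ppm HOCl: 2.6 / 0.2942 = 8.837 ppm.
FC to add: 8.837 − 0.6 = 8.237 mg/L as Cl₂.
Cl₂ equivalent: 8.237 mg/L × 677,515 L = 5581 g.
Product at 9.8% available Cl: 5581 / 0.098 = 56,950 g.
Volume: 56,950 g ÷ 1.19 g/mL = 47,850 mL.

47.9 L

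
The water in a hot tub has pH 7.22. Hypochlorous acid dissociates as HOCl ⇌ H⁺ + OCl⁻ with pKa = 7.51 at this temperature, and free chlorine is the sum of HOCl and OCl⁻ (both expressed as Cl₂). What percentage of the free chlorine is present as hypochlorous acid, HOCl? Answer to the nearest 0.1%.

66.1%

[OCl⁻]/[HOCl] = 10^(pH − pKa) = 10^(7.22 − 7.51) = 10^-0.29 = 0.5129.
Fraction as HOCl = 1 / (1 + 0.5129) = 0.661.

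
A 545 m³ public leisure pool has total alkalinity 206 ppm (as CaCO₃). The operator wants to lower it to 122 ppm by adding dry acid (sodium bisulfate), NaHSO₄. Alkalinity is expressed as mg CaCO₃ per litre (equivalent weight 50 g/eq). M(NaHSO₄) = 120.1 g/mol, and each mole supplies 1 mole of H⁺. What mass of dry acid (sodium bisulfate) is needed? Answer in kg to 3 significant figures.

110 kg

Volume: 545 m³ = 545,000 L.
Alkalinity to neutralize: (206 − 122) = 84 mg/L as CaCO₃ × 545,000 L = 45,780 g as CaCO₃.
Equivalents of H⁺ required: 45,780 ÷ 50 g/eq = 915.6 eq = 915.6 mol NaHSO₄.
Mass of NaHSO₄: 915.6 × 120.1 = 110,000 g.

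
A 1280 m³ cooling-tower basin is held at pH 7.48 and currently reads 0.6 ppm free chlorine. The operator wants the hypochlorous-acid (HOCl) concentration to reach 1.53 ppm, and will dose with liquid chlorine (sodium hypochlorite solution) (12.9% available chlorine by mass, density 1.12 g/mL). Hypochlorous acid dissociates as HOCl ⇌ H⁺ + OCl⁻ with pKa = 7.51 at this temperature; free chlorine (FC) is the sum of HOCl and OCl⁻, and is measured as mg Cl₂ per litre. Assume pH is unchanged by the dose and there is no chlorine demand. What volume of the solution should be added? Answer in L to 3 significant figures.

Volume: 1280 m³ = 1,280,000 L.
[OCl⁻]/[HOCl] = 10^(pH − pKa) = 10^(7.48 − 7.51) = 0.9333; fraction as HOCl = 1/(1 + 0.9333) = 0.5173.
Free chlorine required for 1.53 ppm HOCl: 1.53 / 0.5173 = 2.958 ppm.
FC to add: 2.958 − 0.6 = 2.358 mg/L as Cl₂.
Cl₂ equivalent: 2.358 mg/L × 1,280,000 L = 3018 g.
Product at 12.9% available Cl: 3018 / 0.129 = 23,400 g.
Volume: 23,400 g ÷ 1.12 g/mL = 20,890 mL.

20.9 L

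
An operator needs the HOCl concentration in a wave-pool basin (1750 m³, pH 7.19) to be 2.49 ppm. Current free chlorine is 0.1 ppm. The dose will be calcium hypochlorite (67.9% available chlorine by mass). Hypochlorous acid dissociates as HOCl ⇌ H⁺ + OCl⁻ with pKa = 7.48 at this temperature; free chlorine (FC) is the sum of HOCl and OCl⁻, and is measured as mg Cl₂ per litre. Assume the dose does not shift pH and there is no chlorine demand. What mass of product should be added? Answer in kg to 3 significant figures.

Volume: 1750 m³ = 1,750,000 L.
[OCl⁻]/[HOCl] = 10^(pH − pKa) = 10^(7.19 − 7.48) = 0.5129; fraction as HOCl = 1/(1 + 0.5129) = 0.661.
Free chlorine required for 2.49 ppm HOCl: 2.49 / 0.661 = 3.767 ppm.
FC to add: 3.767 − 0.1 = 3.667 mg/L as Cl₂.
Cl₂ equivalent: 3.667 mg/L × 1,750,000 L = 6417 g.
Product at 67.9% available Cl: 6417 / 0.679 = 9451 g.

9.45 kg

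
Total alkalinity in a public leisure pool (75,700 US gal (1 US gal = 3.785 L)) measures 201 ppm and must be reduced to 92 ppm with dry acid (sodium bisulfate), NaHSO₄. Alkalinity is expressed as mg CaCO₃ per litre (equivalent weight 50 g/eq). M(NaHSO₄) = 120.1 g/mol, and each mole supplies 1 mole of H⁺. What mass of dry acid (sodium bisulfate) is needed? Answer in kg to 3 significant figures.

75.0 kg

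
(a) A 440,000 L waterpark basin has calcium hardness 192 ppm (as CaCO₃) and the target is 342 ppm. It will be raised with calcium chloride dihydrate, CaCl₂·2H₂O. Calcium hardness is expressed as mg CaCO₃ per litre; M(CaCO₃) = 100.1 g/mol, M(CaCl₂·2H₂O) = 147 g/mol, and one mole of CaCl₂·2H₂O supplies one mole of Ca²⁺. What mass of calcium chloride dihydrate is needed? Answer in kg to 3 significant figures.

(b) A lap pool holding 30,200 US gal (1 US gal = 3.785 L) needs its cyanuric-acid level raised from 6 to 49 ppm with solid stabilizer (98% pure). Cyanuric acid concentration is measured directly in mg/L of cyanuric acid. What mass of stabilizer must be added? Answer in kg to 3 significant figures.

(a) 96.9 kg; (b) 5.02 kg

(a) Hardness to add: (342 − 192) = 150 mg/L as CaCO₃ × 440,000 L = 66,000 g as CaCO₃.
(a) Moles of Ca²⁺ (1 mol Ca²⁺ ≡ 1 mol CaCO₃): 66,000 / 100.1 g/mol = 659.3 mol.
(a) Mass of CaCl₂·2H₂O: 659.3 × 147 = 96,920 g.

(b) Volume: 30,200 US gal × 3.785 L/gal = 114,307 L.
(b) CYA to add: (49 − 6) = 43 mg/L × 114,307 L = 4915 g cyanuric acid.
(b) At 98% purity: 4915 / 0.98 = 5016 g product.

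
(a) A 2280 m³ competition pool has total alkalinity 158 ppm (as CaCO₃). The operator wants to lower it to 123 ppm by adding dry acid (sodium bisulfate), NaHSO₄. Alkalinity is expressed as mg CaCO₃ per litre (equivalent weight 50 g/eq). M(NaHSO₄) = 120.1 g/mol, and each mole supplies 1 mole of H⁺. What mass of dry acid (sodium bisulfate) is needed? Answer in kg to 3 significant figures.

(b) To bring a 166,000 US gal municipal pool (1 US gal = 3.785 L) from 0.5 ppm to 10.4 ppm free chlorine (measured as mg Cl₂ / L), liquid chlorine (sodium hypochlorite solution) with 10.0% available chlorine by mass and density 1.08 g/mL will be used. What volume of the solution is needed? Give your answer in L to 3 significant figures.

(a) Volume: 2280 m³ = 2,280,000 L.
(a) Alkalinity to neutralize: (158 − 123) = 35 mg/L as CaCO₃ × 2,280,000 L = 79,800 g as CaCO₃.
(a) Equivalents of H⁺ required: 79,800 ÷ 50 g/eq = 1596 eq = 1596 mol NaHSO₄.
(a) Mass of NaHSO₄: 1596 × 120.1 = 191,700 g.

(b) Volume: 166,000 US gal × 3.785 L/gal = 628,310 L.
(b) Chlorine deficit: 10.4 − 0.5 = 9.9 ppm = 9.9 mg/L as Cl₂.
(b) Cl₂ equivalent needed: 9.9 mg/L × 628,310 L = 6,220,000 mg = 6220 g.
(b) Product at 10.0% available chlorine: 6220 / 0.1 = 62,200 g.
(b) Volume at density 1.08 g/mL: 62,200 g ÷ 1.08 g/mL = 57,600 mL.

(a) 192 kg; (b) 57.6 L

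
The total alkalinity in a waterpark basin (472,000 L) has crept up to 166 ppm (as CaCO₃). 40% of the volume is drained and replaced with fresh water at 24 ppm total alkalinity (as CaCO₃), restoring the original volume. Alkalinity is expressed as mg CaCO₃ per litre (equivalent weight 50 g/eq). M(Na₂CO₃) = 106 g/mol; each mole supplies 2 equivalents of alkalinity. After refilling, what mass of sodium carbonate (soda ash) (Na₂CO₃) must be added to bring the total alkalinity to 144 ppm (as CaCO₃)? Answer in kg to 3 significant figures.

17.4 kg

After draining 40% and refilling: 166 × 0.60 + 24 × 0.40 = 109.2 ppm.
Deficit to target: 144 − 109.2 = 34.8 mg/L.
As CaCO₃: 34.8 mg/L × 472,000 L = 16,430 g; ÷ 50 g/eq ÷ 2 = 164.3 mol Na₂CO₃.
Mass: 164.3 × 106 = 17,410 g.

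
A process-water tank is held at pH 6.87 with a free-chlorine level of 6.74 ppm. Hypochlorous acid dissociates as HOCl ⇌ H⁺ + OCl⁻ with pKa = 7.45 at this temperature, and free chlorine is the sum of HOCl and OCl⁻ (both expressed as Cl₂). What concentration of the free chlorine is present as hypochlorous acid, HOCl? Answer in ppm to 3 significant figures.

5.34 ppm

[OCl⁻]/[HOCl] = 10^(pH − pKa) = 10^(6.87 − 7.45) = 10^-0.58 = 0.263.
Fraction as HOCl = 1 / (1 + 0.263) = 0.7917.
HOCl = 0.7917 × 6.74 ppm = 5.336 ppm.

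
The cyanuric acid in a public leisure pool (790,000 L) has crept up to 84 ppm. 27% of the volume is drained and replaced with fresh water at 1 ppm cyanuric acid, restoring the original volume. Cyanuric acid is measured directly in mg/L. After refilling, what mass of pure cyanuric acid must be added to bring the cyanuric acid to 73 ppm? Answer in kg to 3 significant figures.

After draining 27% and refilling: 84 × 0.73 + 1 × 0.27 = 61.59 ppm.
Deficit to target: 73 − 61.59 = 11.41 mg/L.
Mass: 11.41 mg/L × 790,000 L = 9014 g cyanuric acid.

9.01 kg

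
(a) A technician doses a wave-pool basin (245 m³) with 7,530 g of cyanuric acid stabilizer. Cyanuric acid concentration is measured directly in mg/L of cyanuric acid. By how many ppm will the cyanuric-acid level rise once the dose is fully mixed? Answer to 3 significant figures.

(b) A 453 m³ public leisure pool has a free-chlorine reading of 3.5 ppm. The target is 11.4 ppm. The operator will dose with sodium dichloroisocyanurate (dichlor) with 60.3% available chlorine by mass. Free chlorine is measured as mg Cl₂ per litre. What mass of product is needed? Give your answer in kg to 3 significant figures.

(a) Volume: 245 m³ = 245,000 L.
(a) Rise: 7,530 g / 245,000 L × 1000 = 30.73 mg/L.

(b) Volume: 453 m³ = 453,000 L.
(b) Chlorine deficit: 11.4 − 3.5 = 7.9 ppm = 7.9 mg/L as Cl₂.
(b) Cl₂ equivalent needed: 7.9 mg/L × 453,000 L = 3,579,000 mg = 3579 g.
(b) Product at 60.3% available chlorine: 3579 / 0.603 = 5935 g.

(a) 30.7 ppm; (b) 5.93 kg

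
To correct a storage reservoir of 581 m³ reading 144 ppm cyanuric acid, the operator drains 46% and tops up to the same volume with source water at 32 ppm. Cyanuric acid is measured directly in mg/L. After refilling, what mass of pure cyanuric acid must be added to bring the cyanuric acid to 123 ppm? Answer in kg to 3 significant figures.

17.7 kg

Volume: 581 m³ = 581,000 L.
After draining 46% and refilling: 144 × 0.54 + 32 × 0.46 = 92.48 ppm.
Deficit to target: 123 − 92.48 = 30.52 mg/L.
Mass: 30.52 mg/L × 581,000 L = 17,730 g cyanuric acid.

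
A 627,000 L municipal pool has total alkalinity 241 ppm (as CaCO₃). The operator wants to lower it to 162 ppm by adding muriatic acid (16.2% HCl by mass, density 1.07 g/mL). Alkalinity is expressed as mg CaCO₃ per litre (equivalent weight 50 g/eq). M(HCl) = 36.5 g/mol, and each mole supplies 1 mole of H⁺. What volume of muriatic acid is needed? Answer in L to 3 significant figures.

209 L

Alkalinity to neutralize: (241 − 162) = 79 mg/L as CaCO₃ × 627,000 L = 49,530 g as CaCO₃.
Equivalents of H⁺ required: 49,530 ÷ 50 g/eq = 990.7 eq = 990.7 mol HCl.
Mass of HCl: 990.7 × 36.5 = 36,160 g.
Mass of 16.2% solution: 36,160 / 0.162 = 223,200 g.
Volume: 223,200 g ÷ 1.07 g/mL = 208,600 mL.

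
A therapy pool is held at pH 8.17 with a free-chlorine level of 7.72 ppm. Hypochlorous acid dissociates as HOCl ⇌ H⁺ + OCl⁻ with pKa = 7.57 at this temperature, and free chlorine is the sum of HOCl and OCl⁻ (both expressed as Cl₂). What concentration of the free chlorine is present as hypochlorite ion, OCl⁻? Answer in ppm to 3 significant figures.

6.17 ppm

[OCl⁻]/[HOCl] = 10^(pH − pKa) = 10^(8.17 − 7.57) = 10^0.60 = 3.981.
Fraction as HOCl = 1 / (1 + 3.981) = 0.2008.
OCl⁻ = (1 − 0.2008) × 7.72 ppm = 6.17 ppm.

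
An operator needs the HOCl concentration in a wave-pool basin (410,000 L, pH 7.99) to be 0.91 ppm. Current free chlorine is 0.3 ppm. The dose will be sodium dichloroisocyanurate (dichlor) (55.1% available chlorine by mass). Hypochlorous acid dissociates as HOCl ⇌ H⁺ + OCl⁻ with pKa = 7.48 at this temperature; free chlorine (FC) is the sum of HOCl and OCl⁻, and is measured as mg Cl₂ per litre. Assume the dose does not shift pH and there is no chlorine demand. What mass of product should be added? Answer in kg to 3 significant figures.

[OCl⁻]/[HOCl] = 10^(pH − pKa) = 10^(7.99 − 7.48) = 3.236; fraction as HOCl = 1/(1 + 3.236) = 0.2361.
Free chlorine required for 0.91 ppm HOCl: 0.91 / 0.2361 = 3.855 ppm.
FC to add: 3.855 − 0.3 = 3.555 mg/L as Cl₂.
Cl₂ equivalent: 3.555 mg/L × 410,000 L = 1457 g.
Product at 55.1% available Cl: 1457 / 0.551 = 2645 g.

2.65 kg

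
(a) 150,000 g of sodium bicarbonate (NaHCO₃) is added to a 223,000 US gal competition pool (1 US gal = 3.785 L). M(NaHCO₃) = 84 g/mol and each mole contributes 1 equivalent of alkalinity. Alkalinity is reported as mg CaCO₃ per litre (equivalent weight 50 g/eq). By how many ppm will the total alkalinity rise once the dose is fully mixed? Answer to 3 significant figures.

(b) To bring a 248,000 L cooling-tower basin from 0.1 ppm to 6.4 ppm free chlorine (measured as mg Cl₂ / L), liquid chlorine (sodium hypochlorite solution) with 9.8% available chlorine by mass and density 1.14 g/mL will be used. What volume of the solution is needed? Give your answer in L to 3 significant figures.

(a) Volume: 223,000 US gal × 3.785 L/gal = 844,055 L.
(a) Moles of NaHCO₃: 150,000 g ÷ 84 g/mol = 1786 mol → 1786 eq of alkalinity.
(a) As CaCO₃: 1786 eq × 50 g/eq = 89,290 g.
(a) Rise: 89,290 g / 844,055 L × 1000 = 105.8 mg/L.

(b) Chlorine deficit: 6.4 − 0.1 = 6.3 ppm = 6.3 mg/L as Cl₂.
(b) Cl₂ equivalent needed: 6.3 mg/L × 248,000 L = 1,562,000 mg = 1562 g.
(b) Product at 9.8% available chlorine: 1562 / 0.098 = 15,940 g.
(b) Volume at density 1.14 g/mL: 15,940 g ÷ 1.14 g/mL = 13,980 mL.

(a) 106 ppm; (b) 14.0 L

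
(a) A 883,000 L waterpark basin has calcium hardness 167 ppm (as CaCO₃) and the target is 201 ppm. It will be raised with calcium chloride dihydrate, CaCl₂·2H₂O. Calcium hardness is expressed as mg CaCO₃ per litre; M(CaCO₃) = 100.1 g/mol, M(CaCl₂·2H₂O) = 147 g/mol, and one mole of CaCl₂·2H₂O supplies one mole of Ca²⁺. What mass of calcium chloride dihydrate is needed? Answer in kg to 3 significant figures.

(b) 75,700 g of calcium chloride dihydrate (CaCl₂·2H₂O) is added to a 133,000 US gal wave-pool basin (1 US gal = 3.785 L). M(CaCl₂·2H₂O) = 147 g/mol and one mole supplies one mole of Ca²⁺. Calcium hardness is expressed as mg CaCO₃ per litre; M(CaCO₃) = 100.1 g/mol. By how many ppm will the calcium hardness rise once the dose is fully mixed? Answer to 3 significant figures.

(a) 44.1 kg; (b) 102 ppm

(a) Hardness to add: (201 − 167) = 34 mg/L as CaCO₃ × 883,000 L = 30,020 g as CaCO₃.
(a) Moles of Ca²⁺ (1 mol Ca²⁺ ≡ 1 mol CaCO₃): 30,020 / 100.1 g/mol = 299.9 mol.
(a) Mass of CaCl₂·2H₂O: 299.9 × 147 = 44,090 g.

(b) Volume: 133,000 US gal × 3.785 L/gal = 503,405 L.
(b) Moles of Ca²⁺: 75,700 g ÷ 147 g/mol = 515 mol.
(b) As CaCO₃: 515 mol × 100.1 g/mol = 51,550 g.
(b) Rise: 51,550 g / 503,405 L × 1000 = 102.4 mg/L.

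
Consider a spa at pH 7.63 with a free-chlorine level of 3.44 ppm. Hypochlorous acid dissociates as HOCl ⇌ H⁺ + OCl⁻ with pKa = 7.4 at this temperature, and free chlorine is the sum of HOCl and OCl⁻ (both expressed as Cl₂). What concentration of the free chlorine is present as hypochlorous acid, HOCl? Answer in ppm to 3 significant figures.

1.27 ppm

[OCl⁻]/[HOCl] = 10^(pH − pKa) = 10^(7.63 − 7.4) = 10^0.23 = 1.698.
Fraction as HOCl = 1 / (1 + 1.698) = 0.3706.
HOCl = 0.3706 × 3.44 ppm = 1.275 ppm.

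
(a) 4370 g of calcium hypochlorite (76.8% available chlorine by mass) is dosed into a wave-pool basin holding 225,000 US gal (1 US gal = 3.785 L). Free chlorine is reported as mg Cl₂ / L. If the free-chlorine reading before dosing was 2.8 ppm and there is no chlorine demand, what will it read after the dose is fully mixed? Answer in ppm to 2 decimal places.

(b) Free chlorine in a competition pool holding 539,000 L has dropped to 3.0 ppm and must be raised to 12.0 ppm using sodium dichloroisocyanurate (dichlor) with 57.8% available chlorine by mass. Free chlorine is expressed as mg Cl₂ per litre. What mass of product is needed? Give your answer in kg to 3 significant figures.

(a) 6.74 ppm; (b) 8.39 kg

(a) Volume: 225,000 US gal × 3.785 L/gal = 851,625 L.
(a) Available chlorine delivered: 4370 g × 0.768 = 3356 g as Cl₂.
(a) Concentration rise: 3356 g / 851,625 L = 3.941 mg/L = 3.94 ppm.
(a) Final FC: 2.8 + 3.94 = 6.74 ppm.

(b) Chlorine deficit: 12.0 − 3.0 = 9 ppm = 9 mg/L as Cl₂.
(b) Cl₂ equivalent needed: 9 mg/L × 539,000 L = 4,851,000 mg = 4851 g.
(b) Product at 57.8% available chlorine: 4851 / 0.578 = 8393 g.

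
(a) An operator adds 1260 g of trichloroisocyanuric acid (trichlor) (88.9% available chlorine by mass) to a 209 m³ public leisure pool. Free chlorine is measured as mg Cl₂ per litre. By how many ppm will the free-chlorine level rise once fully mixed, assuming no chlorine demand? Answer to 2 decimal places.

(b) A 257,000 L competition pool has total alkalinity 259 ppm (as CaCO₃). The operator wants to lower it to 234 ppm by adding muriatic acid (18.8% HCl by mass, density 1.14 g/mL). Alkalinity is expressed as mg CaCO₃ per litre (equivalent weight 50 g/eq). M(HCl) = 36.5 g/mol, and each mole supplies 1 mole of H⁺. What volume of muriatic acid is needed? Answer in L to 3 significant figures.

(a) Volume: 209 m³ = 209,000 L.
(a) Available chlorine delivered: 1260 g × 0.889 = 1120 g as Cl₂.
(a) Concentration rise: 1120 g / 209,000 L = 5.36 mg/L = 5.36 ppm.

(b) Alkalinity to neutralize: (259 − 234) = 25 mg/L as CaCO₃ × 257,000 L = 6425 g as CaCO₃.
(b) Equivalents of H⁺ required: 6425 ÷ 50 g/eq = 128.5 eq = 128.5 mol HCl.
(b) Mass of HCl: 128.5 × 36.5 = 4690 g.
(b) Mass of 18.8% solution: 4690 / 0.188 = 24,950 g.
(b) Volume: 24,950 g ÷ 1.14 g/mL = 21,880 mL.

(a) 5.36 ppm; (b) 21.9 L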